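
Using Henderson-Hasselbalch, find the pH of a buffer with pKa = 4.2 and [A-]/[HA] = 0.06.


pH = pKa + log10([A-]/[HA])
pH = 4.2 + log10(0.06)
pH = 2.9782

2.9782


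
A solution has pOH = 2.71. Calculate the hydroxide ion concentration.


[OH-] = 10^(-pOH)
[OH-] = 10^(-2.71)
[OH-] = 0.0019 M

0.0019 M


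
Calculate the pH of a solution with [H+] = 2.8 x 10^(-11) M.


pH = -log10([H+])
pH = -log10(2.8 x 10^(-11))
pH = 10.5528

10.5528


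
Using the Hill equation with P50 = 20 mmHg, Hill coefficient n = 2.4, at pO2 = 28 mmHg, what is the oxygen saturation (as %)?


Y = pO2^n / (P50^n + pO2^n)
Y = 28^2.4 / (20^2.4 + 28^2.4)
Y = 69.16%

69.16%


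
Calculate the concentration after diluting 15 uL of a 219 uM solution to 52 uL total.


C2 = C1 * V1 / V2
C2 = 219 * 15 / 52
C2 = 63.1731 uM

63.1731 uM


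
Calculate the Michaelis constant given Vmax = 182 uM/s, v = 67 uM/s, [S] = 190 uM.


Km = [S] * (Vmax - v) / v
Km = 190 * (182 - 67) / 67
Km = 326.1194 uM

326.1194 uM


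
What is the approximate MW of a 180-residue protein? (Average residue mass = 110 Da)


MW = n_residues * 110 Da
MW = 180 * 110
MW = 19800 Da

19800 Da


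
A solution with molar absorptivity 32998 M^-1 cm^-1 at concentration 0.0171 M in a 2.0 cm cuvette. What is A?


A = epsilon * c * l
A = 32998 * 0.0171 * 2.0
A = 1128.5316

1128.5316


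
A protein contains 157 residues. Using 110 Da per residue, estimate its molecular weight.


MW = n_residues * 110 Da
MW = 157 * 110
MW = 17270 Da

17270 Da


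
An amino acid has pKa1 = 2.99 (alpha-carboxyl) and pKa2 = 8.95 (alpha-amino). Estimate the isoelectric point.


pI = (pKa1 + pKa2) / 2
pI = (2.99 + 8.95) / 2
pI = 5.97

5.97


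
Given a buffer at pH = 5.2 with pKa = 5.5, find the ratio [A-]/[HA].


[A-]/[HA] = 10^(pH - pKa)
= 10^(5.2 - 5.5)
= 0.5012

0.5012


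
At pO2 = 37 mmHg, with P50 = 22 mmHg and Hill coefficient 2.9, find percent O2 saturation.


Y = pO2^n / (P50^n + pO2^n)
Y = 37^2.9 / (22^2.9 + 37^2.9)
Y = 81.87%

81.87%


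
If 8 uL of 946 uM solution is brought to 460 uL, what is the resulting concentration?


C2 = C1 * V1 / V2
C2 = 946 * 8 / 460
C2 = 16.4522 uM

16.4522 uM


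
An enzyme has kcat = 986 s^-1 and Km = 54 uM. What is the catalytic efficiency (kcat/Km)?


Catalytic efficiency = kcat / Km
= 986 / 54
= 18.2593 uM^-1*s^-1

18.2593 uM^-1*s^-1


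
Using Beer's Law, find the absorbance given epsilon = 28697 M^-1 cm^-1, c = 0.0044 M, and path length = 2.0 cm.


A = epsilon * c * l
A = 28697 * 0.0044 * 2.0
A = 252.5336

252.5336


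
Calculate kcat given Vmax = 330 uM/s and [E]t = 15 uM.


kcat = Vmax / [E]t
kcat = 330 / 15
kcat = 22.0 s^-1

22.0 s^-1


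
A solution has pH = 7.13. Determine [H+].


[H+] = 10^(-pH)
[H+] = 10^(-7.13)
[H+] = 7.413e-08 M

7.413e-08 M


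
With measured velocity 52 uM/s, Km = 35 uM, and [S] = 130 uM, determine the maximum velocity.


Vmax = v * (Km + [S]) / [S]
Vmax = 52 * (35 + 130) / 130
Vmax = 66.0 uM/s

66.0 uM/s


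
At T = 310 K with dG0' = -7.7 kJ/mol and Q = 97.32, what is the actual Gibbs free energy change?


dG = dG0' + RT * ln(Q) / 1000
dG = -7.7 + 8.314 * 310 * ln(97.32) / 1000
dG = 4.0991 kJ/mol

4.0991 kJ/mol


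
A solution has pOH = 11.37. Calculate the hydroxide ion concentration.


[OH-] = 10^(-pOH)
[OH-] = 10^(-11.37)
[OH-] = 4.266e-12 M

4.266e-12 M


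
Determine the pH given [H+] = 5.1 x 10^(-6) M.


pH = -log10([H+])
pH = -log10(5.1 x 10^(-6))
pH = 5.2924

5.2924


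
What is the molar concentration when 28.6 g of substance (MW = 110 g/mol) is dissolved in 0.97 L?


C = (mass / MW) / volume
C = (28.6 / 110) / 0.97
C = 0.268 M

0.268 M


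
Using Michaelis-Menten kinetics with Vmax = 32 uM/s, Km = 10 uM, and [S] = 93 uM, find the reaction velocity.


v = Vmax * [S] / (Km + [S])
v = 32 * 93 / (10 + 93)
v = 28.8932 uM/s

28.8932 uM/s


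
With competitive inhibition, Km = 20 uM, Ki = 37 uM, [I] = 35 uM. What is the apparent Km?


Km_app = Km * (1 + [I]/Ki)
Km_app = 20 * (1 + 35/37)
Km_app = 38.9189 uM

38.9189 uM


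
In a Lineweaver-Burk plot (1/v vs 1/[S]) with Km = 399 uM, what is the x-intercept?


x-intercept = -1/Km
= -1/399
= -0.0025 1/uM

-0.0025 1/uM


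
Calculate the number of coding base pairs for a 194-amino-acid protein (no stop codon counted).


Each amino acid = 1 codon = 3 bp
bp = 194 * 3 = 582 bp

582 bp


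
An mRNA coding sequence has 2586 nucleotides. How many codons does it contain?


codons = nucleotides / 3
codons = 2586 / 3 = 862

862


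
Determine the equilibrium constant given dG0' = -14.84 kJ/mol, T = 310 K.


Keq = exp(-dG0 * 1000 / (R * T))
Keq = exp(-(-14.84) * 1000 / (8.314 * 310))
Keq = 316.6745

316.6745


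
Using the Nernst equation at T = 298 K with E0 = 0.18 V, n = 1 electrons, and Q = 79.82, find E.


E = E0 - (RT/nF) * ln(Q)
E = 0.18 - (8.314 * 298 / (1 * 96485)) * ln(79.82)
E = 0.0675 V

0.0675 V


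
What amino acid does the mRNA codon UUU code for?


Standard genetic code lookup.
Codon UUU -> Phe

Phe


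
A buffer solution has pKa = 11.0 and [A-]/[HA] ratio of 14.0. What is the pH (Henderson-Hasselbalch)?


pH = pKa + log10([A-]/[HA])
pH = 11.0 + log10(14.0)
pH = 12.1461

12.1461


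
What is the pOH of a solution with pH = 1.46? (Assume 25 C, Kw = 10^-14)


pOH = 14 - pH
pOH = 14 - 1.46
pOH = 12.54

12.54


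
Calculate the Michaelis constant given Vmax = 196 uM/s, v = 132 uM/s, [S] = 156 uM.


Km = [S] * (Vmax - v) / v
Km = 156 * (196 - 132) / 132
Km = 75.6364 uM

75.6364 uM


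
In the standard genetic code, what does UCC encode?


Standard genetic code lookup.
Codon UCC -> Ser

Ser


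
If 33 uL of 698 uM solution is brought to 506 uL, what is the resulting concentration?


C2 = C1 * V1 / V2
C2 = 698 * 33 / 506
C2 = 45.5217 uM

45.5217 uM


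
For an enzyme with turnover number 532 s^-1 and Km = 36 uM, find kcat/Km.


Catalytic efficiency = kcat / Km
= 532 / 36
= 14.7778 uM^-1*s^-1

14.7778 uM^-1*s^-1


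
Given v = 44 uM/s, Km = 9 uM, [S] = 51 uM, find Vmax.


Vmax = v * (Km + [S]) / [S]
Vmax = 44 * (9 + 51) / 51
Vmax = 51.7647 uM/s

51.7647 uM/s


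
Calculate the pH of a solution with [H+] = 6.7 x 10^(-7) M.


pH = -log10([H+])
pH = -log10(6.7 x 10^(-7))
pH = 6.1739

6.1739


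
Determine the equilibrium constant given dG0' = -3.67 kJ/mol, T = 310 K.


Keq = exp(-dG0 * 1000 / (R * T))
Keq = exp(-(-3.67) * 1000 / (8.314 * 310))
Keq = 4.1535

4.1535


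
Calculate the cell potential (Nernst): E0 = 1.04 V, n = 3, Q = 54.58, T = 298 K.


E = E0 - (RT/nF) * ln(Q)
E = 1.04 - (8.314 * 298 / (3 * 96485)) * ln(54.58)
E = 1.0058 V

1.0058 V


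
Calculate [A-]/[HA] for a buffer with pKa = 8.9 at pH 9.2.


[A-]/[HA] = 10^(pH - pKa)
= 10^(9.2 - 8.9)
= 1.9953

1.9953


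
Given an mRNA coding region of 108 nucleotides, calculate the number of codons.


codons = nucleotides / 3
codons = 108 / 3 = 36

36


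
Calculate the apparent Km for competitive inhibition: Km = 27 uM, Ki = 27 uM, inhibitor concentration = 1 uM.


Km_app = Km * (1 + [I]/Ki)
Km_app = 27 * (1 + 1/27)
Km_app = 28.0 uM

28.0 uM


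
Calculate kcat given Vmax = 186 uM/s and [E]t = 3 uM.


kcat = Vmax / [E]t
kcat = 186 / 3
kcat = 62.0 s^-1

62.0 s^-1


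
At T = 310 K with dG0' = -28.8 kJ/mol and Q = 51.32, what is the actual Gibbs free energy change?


dG = dG0' + RT * ln(Q) / 1000
dG = -28.8 + 8.314 * 310 * ln(51.32) / 1000
dG = -18.6502 kJ/mol

-18.6502 kJ/mol


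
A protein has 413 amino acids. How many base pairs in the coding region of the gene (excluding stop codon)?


Each amino acid = 1 codon = 3 bp
bp = 413 * 3 = 1239 bp

1239 bp


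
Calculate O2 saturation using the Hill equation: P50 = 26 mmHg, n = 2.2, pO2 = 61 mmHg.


Y = pO2^n / (P50^n + pO2^n)
Y = 61^2.2 / (26^2.2 + 61^2.2)
Y = 86.72%

86.72%


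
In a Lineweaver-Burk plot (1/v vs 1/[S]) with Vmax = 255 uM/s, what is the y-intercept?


y-intercept = 1/Vmax
= 1/255
= 0.0039 s/uM

0.0039 s/uM


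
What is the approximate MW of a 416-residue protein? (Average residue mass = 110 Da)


MW = n_residues * 110 Da
MW = 416 * 110
MW = 45760 Da

45760 Da


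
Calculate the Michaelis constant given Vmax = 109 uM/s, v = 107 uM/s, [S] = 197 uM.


Km = [S] * (Vmax - v) / v
Km = 197 * (109 - 107) / 107
Km = 3.6822 uM

3.6822 uM


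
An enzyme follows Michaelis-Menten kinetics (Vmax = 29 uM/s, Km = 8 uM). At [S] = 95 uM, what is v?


v = Vmax * [S] / (Km + [S])
v = 29 * 95 / (8 + 95)
v = 26.7476 uM/s

26.7476 uM/s


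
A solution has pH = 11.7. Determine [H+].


[H+] = 10^(-pH)
[H+] = 10^(-11.7)
[H+] = 1.995e-12 M

1.995e-12 M


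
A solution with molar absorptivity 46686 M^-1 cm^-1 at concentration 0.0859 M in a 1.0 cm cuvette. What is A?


A = epsilon * c * l
A = 46686 * 0.0859 * 1.0
A = 4010.3274

4010.3274


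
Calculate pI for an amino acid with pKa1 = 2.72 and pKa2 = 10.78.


pI = (pKa1 + pKa2) / 2
pI = (2.72 + 10.78) / 2
pI = 6.75

6.75


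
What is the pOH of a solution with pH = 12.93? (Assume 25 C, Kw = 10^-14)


pOH = 14 - pH
pOH = 14 - 12.93
pOH = 1.07

1.07


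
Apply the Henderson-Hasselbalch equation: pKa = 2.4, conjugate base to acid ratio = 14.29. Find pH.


pH = pKa + log10([A-]/[HA])
pH = 2.4 + log10(14.29)
pH = 3.555

3.555


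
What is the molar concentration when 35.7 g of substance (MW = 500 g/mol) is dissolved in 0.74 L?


C = (mass / MW) / volume
C = (35.7 / 500) / 0.74
C = 0.0965 M

0.0965 M


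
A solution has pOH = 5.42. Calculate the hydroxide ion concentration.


[OH-] = 10^(-pOH)
[OH-] = 10^(-5.42)
[OH-] = 3.802e-06 M

3.802e-06 M


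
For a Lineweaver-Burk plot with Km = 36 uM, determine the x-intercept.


x-intercept = -1/Km
= -1/36
= -0.0278 1/uM

-0.0278 1/uM


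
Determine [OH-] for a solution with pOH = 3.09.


[OH-] = 10^(-pOH)
[OH-] = 10^(-3.09)
[OH-] = 8.128e-04 M

8.128e-04 M


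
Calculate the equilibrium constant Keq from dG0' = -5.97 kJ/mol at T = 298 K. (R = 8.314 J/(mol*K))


Keq = exp(-dG0 * 1000 / (R * T))
Keq = exp(-(-5.97) * 1000 / (8.314 * 298))
Keq = 11.1297

11.1297


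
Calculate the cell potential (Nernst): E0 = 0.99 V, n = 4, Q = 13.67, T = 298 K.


E = E0 - (RT/nF) * ln(Q)
E = 0.99 - (8.314 * 298 / (4 * 96485)) * ln(13.67)
E = 0.9732 V

0.9732 V


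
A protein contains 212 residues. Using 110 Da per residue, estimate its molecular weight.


MW = n_residues * 110 Da
MW = 212 * 110
MW = 23320 Da

23320 Da


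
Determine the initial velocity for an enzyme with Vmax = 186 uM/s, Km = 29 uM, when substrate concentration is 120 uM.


v = Vmax * [S] / (Km + [S])
v = 186 * 120 / (29 + 120)
v = 149.7987 uM/s

149.7987 uM/s


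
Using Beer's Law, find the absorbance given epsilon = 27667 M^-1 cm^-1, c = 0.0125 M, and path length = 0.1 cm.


A = epsilon * c * l
A = 27667 * 0.0125 * 0.1
A = 34.5838

34.5838


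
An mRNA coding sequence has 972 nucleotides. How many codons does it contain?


codons = nucleotides / 3
codons = 972 / 3 = 324

324


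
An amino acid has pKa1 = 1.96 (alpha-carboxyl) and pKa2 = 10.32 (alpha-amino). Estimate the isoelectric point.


pI = (pKa1 + pKa2) / 2
pI = (1.96 + 10.32) / 2
pI = 6.14

6.14


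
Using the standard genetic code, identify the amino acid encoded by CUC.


Standard genetic code lookup.
Codon CUC -> Leu

Leu


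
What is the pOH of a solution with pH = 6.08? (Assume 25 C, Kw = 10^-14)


pOH = 14 - pH
pOH = 14 - 6.08
pOH = 7.92

7.92


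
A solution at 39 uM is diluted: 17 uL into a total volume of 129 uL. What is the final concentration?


C2 = C1 * V1 / V2
C2 = 39 * 17 / 129
C2 = 5.1395 uM

5.1395 uM


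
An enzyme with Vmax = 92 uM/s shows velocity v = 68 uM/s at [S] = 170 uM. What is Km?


Km = [S] * (Vmax - v) / v
Km = 170 * (92 - 68) / 68
Km = 60.0 uM

60.0 uM


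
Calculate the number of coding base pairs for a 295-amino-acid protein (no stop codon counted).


Each amino acid = 1 codon = 3 bp
bp = 295 * 3 = 885 bp

885 bp


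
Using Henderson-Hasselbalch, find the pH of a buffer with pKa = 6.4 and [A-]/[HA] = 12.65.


pH = pKa + log10([A-]/[HA])
pH = 6.4 + log10(12.65)
pH = 7.5021

7.5021


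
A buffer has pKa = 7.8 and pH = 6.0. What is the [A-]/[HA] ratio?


[A-]/[HA] = 10^(pH - pKa)
= 10^(6.0 - 7.8)
= 0.0158

0.0158


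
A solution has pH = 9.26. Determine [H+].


[H+] = 10^(-pH)
[H+] = 10^(-9.26)
[H+] = 5.495e-10 M

5.495e-10 M


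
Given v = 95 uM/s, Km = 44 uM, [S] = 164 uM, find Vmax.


Vmax = v * (Km + [S]) / [S]
Vmax = 95 * (44 + 164) / 164
Vmax = 120.4878 uM/s

120.4878 uM/s


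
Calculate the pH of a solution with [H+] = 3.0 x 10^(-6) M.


pH = -log10([H+])
pH = -log10(3.0 x 10^(-6))
pH = 5.5229

5.5229


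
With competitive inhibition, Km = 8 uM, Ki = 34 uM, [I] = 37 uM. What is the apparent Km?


Km_app = Km * (1 + [I]/Ki)
Km_app = 8 * (1 + 37/34)
Km_app = 16.7059 uM

16.7059 uM


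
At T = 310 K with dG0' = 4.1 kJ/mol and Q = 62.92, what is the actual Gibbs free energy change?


dG = dG0' + RT * ln(Q) / 1000
dG = 4.1 + 8.314 * 310 * ln(62.92) / 1000
dG = 14.775 kJ/mol

14.775 kJ/mol


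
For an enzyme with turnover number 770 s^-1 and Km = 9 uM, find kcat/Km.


Catalytic efficiency = kcat / Km
= 770 / 9
= 85.5556 uM^-1*s^-1

85.5556 uM^-1*s^-1


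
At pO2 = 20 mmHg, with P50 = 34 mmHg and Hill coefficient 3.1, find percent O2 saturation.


Y = pO2^n / (P50^n + pO2^n)
Y = 20^3.1 / (34^3.1 + 20^3.1)
Y = 16.18%

16.18%


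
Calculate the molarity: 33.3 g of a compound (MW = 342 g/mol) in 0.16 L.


C = (mass / MW) / volume
C = (33.3 / 342) / 0.16
C = 0.6086 M

0.6086 M


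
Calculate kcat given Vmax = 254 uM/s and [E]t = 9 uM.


kcat = Vmax / [E]t
kcat = 254 / 9
kcat = 28.2222 s^-1

28.2222 s^-1


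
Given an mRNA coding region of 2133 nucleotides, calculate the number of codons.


codons = nucleotides / 3
codons = 2133 / 3 = 711

711


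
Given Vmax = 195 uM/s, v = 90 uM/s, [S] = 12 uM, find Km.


Km = [S] * (Vmax - v) / v
Km = 12 * (195 - 90) / 90
Km = 14.0 uM

14.0 uM


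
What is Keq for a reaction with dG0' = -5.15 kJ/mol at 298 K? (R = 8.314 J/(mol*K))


Keq = exp(-dG0 * 1000 / (R * T))
Keq = exp(-(-5.15) * 1000 / (8.314 * 298))
Keq = 7.9937

7.9937


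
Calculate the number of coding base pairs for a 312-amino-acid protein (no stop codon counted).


Each amino acid = 1 codon = 3 bp
bp = 312 * 3 = 936 bp

936 bp


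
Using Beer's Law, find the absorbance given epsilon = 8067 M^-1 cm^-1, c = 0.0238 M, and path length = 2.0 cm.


A = epsilon * c * l
A = 8067 * 0.0238 * 2.0
A = 383.9892

383.9892


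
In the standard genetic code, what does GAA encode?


Standard genetic code lookup.
Codon GAA -> Glu

Glu


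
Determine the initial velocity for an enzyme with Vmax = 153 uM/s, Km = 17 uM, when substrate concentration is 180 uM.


v = Vmax * [S] / (Km + [S])
v = 153 * 180 / (17 + 180)
v = 139.797 uM/s

139.797 uM/s


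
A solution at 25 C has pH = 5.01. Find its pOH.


pOH = 14 - pH
pOH = 14 - 5.01
pOH = 8.99

8.99


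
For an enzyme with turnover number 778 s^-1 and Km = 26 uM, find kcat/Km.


Catalytic efficiency = kcat / Km
= 778 / 26
= 29.9231 uM^-1*s^-1

29.9231 uM^-1*s^-1


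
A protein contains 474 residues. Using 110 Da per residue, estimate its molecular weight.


MW = n_residues * 110 Da
MW = 474 * 110
MW = 52140 Da

52140 Da


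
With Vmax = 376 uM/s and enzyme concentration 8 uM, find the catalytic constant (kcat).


kcat = Vmax / [E]t
kcat = 376 / 8
kcat = 47.0 s^-1

47.0 s^-1


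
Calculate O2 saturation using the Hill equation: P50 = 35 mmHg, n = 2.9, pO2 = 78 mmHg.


Y = pO2^n / (P50^n + pO2^n)
Y = 78^2.9 / (35^2.9 + 78^2.9)
Y = 91.08%

91.08%


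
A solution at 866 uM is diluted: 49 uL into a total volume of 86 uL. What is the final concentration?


C2 = C1 * V1 / V2
C2 = 866 * 49 / 86
C2 = 493.4186 uM

493.4186 uM


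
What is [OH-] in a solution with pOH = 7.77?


[OH-] = 10^(-pOH)
[OH-] = 10^(-7.77)
[OH-] = 1.698e-08 M

1.698e-08 M


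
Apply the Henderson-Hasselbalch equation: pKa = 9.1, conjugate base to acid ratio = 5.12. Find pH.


pH = pKa + log10([A-]/[HA])
pH = 9.1 + log10(5.12)
pH = 9.8093

9.8093


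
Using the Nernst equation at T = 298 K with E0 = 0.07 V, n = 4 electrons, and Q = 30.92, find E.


E = E0 - (RT/nF) * ln(Q)
E = 0.07 - (8.314 * 298 / (4 * 96485)) * ln(30.92)
E = 0.048 V

0.048 V


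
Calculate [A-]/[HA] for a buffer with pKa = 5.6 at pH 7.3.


[A-]/[HA] = 10^(pH - pKa)
= 10^(7.3 - 5.6)
= 50.1187

50.1187


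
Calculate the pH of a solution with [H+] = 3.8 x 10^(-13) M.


pH = -log10([H+])
pH = -log10(3.8 x 10^(-13))
pH = 12.4202

12.4202


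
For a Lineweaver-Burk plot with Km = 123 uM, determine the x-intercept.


x-intercept = -1/Km
= -1/123
= -0.0081 1/uM

-0.0081 1/uM


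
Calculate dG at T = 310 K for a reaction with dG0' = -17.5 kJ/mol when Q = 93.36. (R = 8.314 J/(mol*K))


dG = dG0' + RT * ln(Q) / 1000
dG = -17.5 + 8.314 * 310 * ln(93.36) / 1000
dG = -5.808 kJ/mol

-5.808 kJ/mol


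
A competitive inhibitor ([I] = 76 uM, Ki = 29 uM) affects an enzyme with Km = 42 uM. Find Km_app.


Km_app = Km * (1 + [I]/Ki)
Km_app = 42 * (1 + 76/29)
Km_app = 152.069 uM

152.069 uM


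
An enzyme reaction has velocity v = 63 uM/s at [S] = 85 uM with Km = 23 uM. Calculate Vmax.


Vmax = v * (Km + [S]) / [S]
Vmax = 63 * (23 + 85) / 85
Vmax = 80.0471 uM/s

80.0471 uM/s


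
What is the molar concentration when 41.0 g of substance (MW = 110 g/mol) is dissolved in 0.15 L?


C = (mass / MW) / volume
C = (41.0 / 110) / 0.15
C = 2.4848 M

2.4848 M


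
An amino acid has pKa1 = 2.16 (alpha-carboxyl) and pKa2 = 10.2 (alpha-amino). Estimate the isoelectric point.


pI = (pKa1 + pKa2) / 2
pI = (2.16 + 10.2) / 2
pI = 6.18

6.18


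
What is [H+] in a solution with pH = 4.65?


[H+] = 10^(-pH)
[H+] = 10^(-4.65)
[H+] = 2.239e-05 M

2.239e-05 M


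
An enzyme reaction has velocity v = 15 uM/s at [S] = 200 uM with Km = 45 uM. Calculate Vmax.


Vmax = v * (Km + [S]) / [S]
Vmax = 15 * (45 + 200) / 200
Vmax = 18.375 uM/s

18.375 uM/s


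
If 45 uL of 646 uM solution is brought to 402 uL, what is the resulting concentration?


C2 = C1 * V1 / V2
C2 = 646 * 45 / 402
C2 = 72.3134 uM

72.3134 uM


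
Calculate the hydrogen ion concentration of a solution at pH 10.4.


[H+] = 10^(-pH)
[H+] = 10^(-10.4)
[H+] = 3.981e-11 M

3.981e-11 M


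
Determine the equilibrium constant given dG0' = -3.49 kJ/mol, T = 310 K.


Keq = exp(-dG0 * 1000 / (R * T))
Keq = exp(-(-3.49) * 1000 / (8.314 * 310))
Keq = 3.8733

3.8733


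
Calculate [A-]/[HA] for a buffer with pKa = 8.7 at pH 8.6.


[A-]/[HA] = 10^(pH - pKa)
= 10^(8.6 - 8.7)
= 0.7943

0.7943


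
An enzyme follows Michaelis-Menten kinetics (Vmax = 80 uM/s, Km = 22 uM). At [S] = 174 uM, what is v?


v = Vmax * [S] / (Km + [S])
v = 80 * 174 / (22 + 174)
v = 71.0204 uM/s

71.0204 uM/s


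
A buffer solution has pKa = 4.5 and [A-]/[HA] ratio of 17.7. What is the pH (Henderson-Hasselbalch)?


pH = pKa + log10([A-]/[HA])
pH = 4.5 + log10(17.7)
pH = 5.748

5.748


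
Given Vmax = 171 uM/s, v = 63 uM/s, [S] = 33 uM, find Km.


Km = [S] * (Vmax - v) / v
Km = 33 * (171 - 63) / 63
Km = 56.5714 uM

56.5714 uM


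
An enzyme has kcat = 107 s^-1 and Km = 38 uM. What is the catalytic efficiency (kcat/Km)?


Catalytic efficiency = kcat / Km
= 107 / 38
= 2.8158 uM^-1*s^-1

2.8158 uM^-1*s^-1


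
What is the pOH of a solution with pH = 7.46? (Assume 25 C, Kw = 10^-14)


pOH = 14 - pH
pOH = 14 - 7.46
pOH = 6.54

6.54


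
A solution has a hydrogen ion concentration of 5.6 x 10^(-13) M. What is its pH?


pH = -log10([H+])
pH = -log10(5.6 x 10^(-13))
pH = 12.2518

12.2518


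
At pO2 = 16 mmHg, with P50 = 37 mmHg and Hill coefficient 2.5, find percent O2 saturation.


Y = pO2^n / (P50^n + pO2^n)
Y = 16^2.5 / (37^2.5 + 16^2.5)
Y = 10.95%

10.95%


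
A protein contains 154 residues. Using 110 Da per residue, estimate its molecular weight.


MW = n_residues * 110 Da
MW = 154 * 110
MW = 16940 Da

16940 Da


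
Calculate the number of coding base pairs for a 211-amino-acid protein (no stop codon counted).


Each amino acid = 1 codon = 3 bp
bp = 211 * 3 = 633 bp

633 bp


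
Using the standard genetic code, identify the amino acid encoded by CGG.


Standard genetic code lookup.
Codon CGG -> Arg

Arg


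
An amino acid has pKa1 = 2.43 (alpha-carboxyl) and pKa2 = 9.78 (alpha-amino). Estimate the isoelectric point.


pI = (pKa1 + pKa2) / 2
pI = (2.43 + 9.78) / 2
pI = 6.105

6.105


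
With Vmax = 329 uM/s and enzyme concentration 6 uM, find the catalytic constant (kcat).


kcat = Vmax / [E]t
kcat = 329 / 6
kcat = 54.8333 s^-1

54.8333 s^-1


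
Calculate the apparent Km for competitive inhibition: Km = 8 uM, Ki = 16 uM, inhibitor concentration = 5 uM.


Km_app = Km * (1 + [I]/Ki)
Km_app = 8 * (1 + 5/16)
Km_app = 10.5 uM

10.5 uM


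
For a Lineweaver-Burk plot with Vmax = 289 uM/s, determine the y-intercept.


y-intercept = 1/Vmax
= 1/289
= 0.0035 s/uM

0.0035 s/uM


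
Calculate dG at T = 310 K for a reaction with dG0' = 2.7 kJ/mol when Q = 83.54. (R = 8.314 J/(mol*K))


dG = dG0' + RT * ln(Q) / 1000
dG = 2.7 + 8.314 * 310 * ln(83.54) / 1000
dG = 14.1056 kJ/mol

14.1056 kJ/mol


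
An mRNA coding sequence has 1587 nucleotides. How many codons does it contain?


codons = nucleotides / 3
codons = 1587 / 3 = 529

529


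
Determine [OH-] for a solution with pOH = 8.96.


[OH-] = 10^(-pOH)
[OH-] = 10^(-8.96)
[OH-] = 1.096e-09 M

1.096e-09 M


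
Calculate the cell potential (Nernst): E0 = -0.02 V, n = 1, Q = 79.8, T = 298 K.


E = E0 - (RT/nF) * ln(Q)
E = -0.02 - (8.314 * 298 / (1 * 96485)) * ln(79.8)
E = -0.1325 V

-0.1325 V


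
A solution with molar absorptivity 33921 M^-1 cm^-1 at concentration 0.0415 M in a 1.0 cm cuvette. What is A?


A = epsilon * c * l
A = 33921 * 0.0415 * 1.0
A = 1407.7215

1407.7215


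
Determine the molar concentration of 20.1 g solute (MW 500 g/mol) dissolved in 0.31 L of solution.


C = (mass / MW) / volume
C = (20.1 / 500) / 0.31
C = 0.1297 M

0.1297 M


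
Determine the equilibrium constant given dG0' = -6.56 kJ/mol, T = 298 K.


Keq = exp(-dG0 * 1000 / (R * T))
Keq = exp(-(-6.56) * 1000 / (8.314 * 298))
Keq = 14.1223

14.1223


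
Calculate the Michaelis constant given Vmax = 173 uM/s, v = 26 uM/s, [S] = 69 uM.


Km = [S] * (Vmax - v) / v
Km = 69 * (173 - 26) / 26
Km = 390.1154 uM

390.1154 uM


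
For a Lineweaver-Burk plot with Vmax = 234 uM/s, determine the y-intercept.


y-intercept = 1/Vmax
= 1/234
= 0.0043 s/uM

0.0043 s/uM


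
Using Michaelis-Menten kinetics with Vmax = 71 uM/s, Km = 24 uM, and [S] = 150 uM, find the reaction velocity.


v = Vmax * [S] / (Km + [S])
v = 71 * 150 / (24 + 150)
v = 61.2069 uM/s

61.2069 uM/s


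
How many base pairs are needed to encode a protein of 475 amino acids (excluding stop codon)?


Each amino acid = 1 codon = 3 bp
bp = 475 * 3 = 1425 bp

1425 bp


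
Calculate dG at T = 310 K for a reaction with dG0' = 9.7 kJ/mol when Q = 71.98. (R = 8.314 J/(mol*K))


dG = dG0' + RT * ln(Q) / 1000
dG = 9.7 + 8.314 * 310 * ln(71.98) / 1000
dG = 20.7217 kJ/mol

20.7217 kJ/mol


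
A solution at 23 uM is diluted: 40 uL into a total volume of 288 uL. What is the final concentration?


C2 = C1 * V1 / V2
C2 = 23 * 40 / 288
C2 = 3.1944 uM

3.1944 uM


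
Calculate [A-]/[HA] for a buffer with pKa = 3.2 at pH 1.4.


[A-]/[HA] = 10^(pH - pKa)
= 10^(1.4 - 3.2)
= 0.0158

0.0158


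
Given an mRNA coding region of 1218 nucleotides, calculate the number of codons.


codons = nucleotides / 3
codons = 1218 / 3 = 406

406


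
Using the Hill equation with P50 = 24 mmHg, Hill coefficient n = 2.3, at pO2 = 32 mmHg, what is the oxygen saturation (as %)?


Y = pO2^n / (P50^n + pO2^n)
Y = 32^2.3 / (24^2.3 + 32^2.3)
Y = 65.96%

65.96%


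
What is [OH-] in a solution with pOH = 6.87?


[OH-] = 10^(-pOH)
[OH-] = 10^(-6.87)
[OH-] = 1.349e-07 M

1.349e-07 M


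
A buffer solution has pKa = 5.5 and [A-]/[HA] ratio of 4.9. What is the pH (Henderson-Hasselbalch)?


pH = pKa + log10([A-]/[HA])
pH = 5.5 + log10(4.9)
pH = 6.1902

6.1902


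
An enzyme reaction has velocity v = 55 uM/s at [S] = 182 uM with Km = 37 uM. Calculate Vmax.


Vmax = v * (Km + [S]) / [S]
Vmax = 55 * (37 + 182) / 182
Vmax = 66.1813 uM/s

66.1813 uM/s


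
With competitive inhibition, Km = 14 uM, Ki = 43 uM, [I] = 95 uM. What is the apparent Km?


Km_app = Km * (1 + [I]/Ki)
Km_app = 14 * (1 + 95/43)
Km_app = 44.9302 uM

44.9302 uM


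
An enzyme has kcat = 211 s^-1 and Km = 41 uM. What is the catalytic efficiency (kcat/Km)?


Catalytic efficiency = kcat / Km
= 211 / 41
= 5.1463 uM^-1*s^-1

5.1463 uM^-1*s^-1


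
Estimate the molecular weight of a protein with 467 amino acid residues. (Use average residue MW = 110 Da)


MW = n_residues * 110 Da
MW = 467 * 110
MW = 51370 Da

51370 Da


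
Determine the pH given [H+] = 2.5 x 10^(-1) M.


pH = -log10([H+])
pH = -log10(2.5 x 10^(-1))
pH = 0.6021

0.6021


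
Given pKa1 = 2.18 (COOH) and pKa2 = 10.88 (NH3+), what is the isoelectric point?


pI = (pKa1 + pKa2) / 2
pI = (2.18 + 10.88) / 2
pI = 6.53

6.53


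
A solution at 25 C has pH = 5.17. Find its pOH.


pOH = 14 - pH
pOH = 14 - 5.17
pOH = 8.83

8.83


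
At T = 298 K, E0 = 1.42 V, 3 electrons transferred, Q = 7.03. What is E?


E = E0 - (RT/nF) * ln(Q)
E = 1.42 - (8.314 * 298 / (3 * 96485)) * ln(7.03)
E = 1.4033 V

1.4033 V


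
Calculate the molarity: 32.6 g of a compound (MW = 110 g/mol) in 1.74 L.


C = (mass / MW) / volume
C = (32.6 / 110) / 1.74
C = 0.1703 M

0.1703 M


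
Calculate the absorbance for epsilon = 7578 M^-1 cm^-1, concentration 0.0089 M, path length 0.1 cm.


A = epsilon * c * l
A = 7578 * 0.0089 * 0.1
A = 6.7444

6.7444


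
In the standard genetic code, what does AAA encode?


Standard genetic code lookup.
Codon AAA -> Lys

Lys


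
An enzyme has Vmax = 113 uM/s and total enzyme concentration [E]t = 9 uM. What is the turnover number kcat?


kcat = Vmax / [E]t
kcat = 113 / 9
kcat = 12.5556 s^-1

12.5556 s^-1


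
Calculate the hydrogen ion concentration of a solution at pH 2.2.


[H+] = 10^(-pH)
[H+] = 10^(-2.2)
[H+] = 0.0063 M

0.0063 M


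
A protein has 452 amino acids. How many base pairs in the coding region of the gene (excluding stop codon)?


Each amino acid = 1 codon = 3 bp
bp = 452 * 3 = 1356 bp

1356 bp


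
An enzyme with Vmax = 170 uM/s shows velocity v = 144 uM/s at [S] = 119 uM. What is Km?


Km = [S] * (Vmax - v) / v
Km = 119 * (170 - 144) / 144
Km = 21.4861 uM

21.4861 uM


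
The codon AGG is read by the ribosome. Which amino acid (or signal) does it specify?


Standard genetic code lookup.
Codon AGG -> Arg

Arg


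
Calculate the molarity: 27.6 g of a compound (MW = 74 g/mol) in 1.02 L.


C = (mass / MW) / volume
C = (27.6 / 74) / 1.02
C = 0.3657 M

0.3657 M


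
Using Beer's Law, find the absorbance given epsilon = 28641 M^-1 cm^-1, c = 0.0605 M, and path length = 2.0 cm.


A = epsilon * c * l
A = 28641 * 0.0605 * 2.0
A = 3465.561

3465.561


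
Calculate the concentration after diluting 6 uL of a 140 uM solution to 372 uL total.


C2 = C1 * V1 / V2
C2 = 140 * 6 / 372
C2 = 2.2581 uM

2.2581 uM


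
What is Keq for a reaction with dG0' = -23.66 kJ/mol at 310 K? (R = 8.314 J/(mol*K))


Keq = exp(-dG0 * 1000 / (R * T))
Keq = exp(-(-23.66) * 1000 / (8.314 * 310))
Keq = 9701.2235

9701.2235


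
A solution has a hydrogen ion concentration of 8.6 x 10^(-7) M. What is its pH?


pH = -log10([H+])
pH = -log10(8.6 x 10^(-7))
pH = 6.0655

6.0655


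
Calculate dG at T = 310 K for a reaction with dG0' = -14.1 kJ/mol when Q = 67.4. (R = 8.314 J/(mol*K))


dG = dG0' + RT * ln(Q) / 1000
dG = -14.1 + 8.314 * 310 * ln(67.4) / 1000
dG = -3.2477 kJ/mol

-3.2477 kJ/mol


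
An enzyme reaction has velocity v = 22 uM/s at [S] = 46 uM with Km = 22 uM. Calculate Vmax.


Vmax = v * (Km + [S]) / [S]
Vmax = 22 * (22 + 46) / 46
Vmax = 32.5217 uM/s

32.5217 uM/s


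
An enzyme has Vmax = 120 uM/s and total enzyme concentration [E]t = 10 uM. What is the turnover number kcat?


kcat = Vmax / [E]t
kcat = 120 / 10
kcat = 12.0 s^-1

12.0 s^-1


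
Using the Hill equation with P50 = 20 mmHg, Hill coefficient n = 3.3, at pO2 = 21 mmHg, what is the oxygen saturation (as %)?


Y = pO2^n / (P50^n + pO2^n)
Y = 21^3.3 / (20^3.3 + 21^3.3)
Y = 54.02%

54.02%


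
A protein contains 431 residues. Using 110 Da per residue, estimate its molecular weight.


MW = n_residues * 110 Da
MW = 431 * 110
MW = 47410 Da

47410 Da


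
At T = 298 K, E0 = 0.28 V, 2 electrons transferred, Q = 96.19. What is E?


E = E0 - (RT/nF) * ln(Q)
E = 0.28 - (8.314 * 298 / (2 * 96485)) * ln(96.19)
E = 0.2214 V

0.2214 V


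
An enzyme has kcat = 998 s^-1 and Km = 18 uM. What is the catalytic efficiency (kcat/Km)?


Catalytic efficiency = kcat / Km
= 998 / 18
= 55.4444 uM^-1*s^-1

55.4444 uM^-1*s^-1


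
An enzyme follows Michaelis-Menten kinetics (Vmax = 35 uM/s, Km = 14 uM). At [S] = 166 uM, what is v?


v = Vmax * [S] / (Km + [S])
v = 35 * 166 / (14 + 166)
v = 32.2778 uM/s

32.2778 uM/s


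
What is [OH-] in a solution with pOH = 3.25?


[OH-] = 10^(-pOH)
[OH-] = 10^(-3.25)
[OH-] = 5.623e-04 M

5.623e-04 M


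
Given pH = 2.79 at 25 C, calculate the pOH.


pOH = 14 - pH
pOH = 14 - 2.79
pOH = 11.21

11.21


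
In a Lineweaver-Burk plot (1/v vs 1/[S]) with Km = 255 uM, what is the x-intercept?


x-intercept = -1/Km
= -1/255
= -0.0039 1/uM

-0.0039 1/uM


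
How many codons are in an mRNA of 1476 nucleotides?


codons = nucleotides / 3
codons = 1476 / 3 = 492

492


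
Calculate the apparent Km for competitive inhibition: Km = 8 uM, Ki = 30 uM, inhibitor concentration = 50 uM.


Km_app = Km * (1 + [I]/Ki)
Km_app = 8 * (1 + 50/30)
Km_app = 21.3333 uM

21.3333 uM


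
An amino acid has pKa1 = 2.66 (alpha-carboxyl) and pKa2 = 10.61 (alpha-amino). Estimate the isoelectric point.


pI = (pKa1 + pKa2) / 2
pI = (2.66 + 10.61) / 2
pI = 6.635

6.635


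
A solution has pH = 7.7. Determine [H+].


[H+] = 10^(-pH)
[H+] = 10^(-7.7)
[H+] = 1.995e-08 M

1.995e-08 M


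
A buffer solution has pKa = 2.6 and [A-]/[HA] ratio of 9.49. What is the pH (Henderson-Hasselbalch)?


pH = pKa + log10([A-]/[HA])
pH = 2.6 + log10(9.49)
pH = 3.5773

3.5773


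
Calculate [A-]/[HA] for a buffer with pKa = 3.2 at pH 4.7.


[A-]/[HA] = 10^(pH - pKa)
= 10^(4.7 - 3.2)
= 31.6228

31.6228


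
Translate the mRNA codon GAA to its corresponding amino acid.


Standard genetic code lookup.
Codon GAA -> Glu

Glu


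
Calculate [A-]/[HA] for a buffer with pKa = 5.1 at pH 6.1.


[A-]/[HA] = 10^(pH - pKa)
= 10^(6.1 - 5.1)
= 10.0

10.0


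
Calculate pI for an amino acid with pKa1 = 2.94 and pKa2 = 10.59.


pI = (pKa1 + pKa2) / 2
pI = (2.94 + 10.59) / 2
pI = 6.765

6.765


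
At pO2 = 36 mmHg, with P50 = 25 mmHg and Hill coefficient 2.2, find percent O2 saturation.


Y = pO2^n / (P50^n + pO2^n)
Y = 36^2.2 / (25^2.2 + 36^2.2)
Y = 69.04%

69.04%


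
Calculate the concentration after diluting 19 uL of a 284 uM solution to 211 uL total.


C2 = C1 * V1 / V2
C2 = 284 * 19 / 211
C2 = 25.5735 uM

25.5735 uM


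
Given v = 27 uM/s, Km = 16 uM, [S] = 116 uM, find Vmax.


Vmax = v * (Km + [S]) / [S]
Vmax = 27 * (16 + 116) / 116
Vmax = 30.7241 uM/s

30.7241 uM/s


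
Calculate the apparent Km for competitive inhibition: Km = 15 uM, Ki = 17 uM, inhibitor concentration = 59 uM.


Km_app = Km * (1 + [I]/Ki)
Km_app = 15 * (1 + 59/17)
Km_app = 67.0588 uM

67.0588 uM


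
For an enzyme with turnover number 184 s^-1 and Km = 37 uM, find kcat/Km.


Catalytic efficiency = kcat / Km
= 184 / 37
= 4.973 uM^-1*s^-1

4.973 uM^-1*s^-1


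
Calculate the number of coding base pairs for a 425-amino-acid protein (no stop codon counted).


Each amino acid = 1 codon = 3 bp
bp = 425 * 3 = 1275 bp

1275 bp


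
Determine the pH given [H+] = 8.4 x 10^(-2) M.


pH = -log10([H+])
pH = -log10(8.4 x 10^(-2))
pH = 1.0757

1.0757


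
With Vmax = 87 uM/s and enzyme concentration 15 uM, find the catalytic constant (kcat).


kcat = Vmax / [E]t
kcat = 87 / 15
kcat = 5.8 s^-1

5.8 s^-1


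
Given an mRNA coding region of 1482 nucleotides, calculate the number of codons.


codons = nucleotides / 3
codons = 1482 / 3 = 494

494


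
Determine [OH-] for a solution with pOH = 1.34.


[OH-] = 10^(-pOH)
[OH-] = 10^(-1.34)
[OH-] = 0.0457 M

0.0457 M


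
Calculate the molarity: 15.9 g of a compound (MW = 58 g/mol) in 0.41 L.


C = (mass / MW) / volume
C = (15.9 / 58) / 0.41
C = 0.6686 M

0.6686 M


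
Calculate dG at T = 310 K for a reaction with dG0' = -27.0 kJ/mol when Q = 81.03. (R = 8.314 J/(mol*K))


dG = dG0' + RT * ln(Q) / 1000
dG = -27.0 + 8.314 * 310 * ln(81.03) / 1000
dG = -15.6731 kJ/mol

-15.6731 kJ/mol


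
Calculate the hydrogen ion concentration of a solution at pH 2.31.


[H+] = 10^(-pH)
[H+] = 10^(-2.31)
[H+] = 0.0049 M

0.0049 M


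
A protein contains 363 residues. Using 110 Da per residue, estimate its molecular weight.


MW = n_residues * 110 Da
MW = 363 * 110
MW = 39930 Da

39930 Da


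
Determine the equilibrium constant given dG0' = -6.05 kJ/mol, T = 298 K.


Keq = exp(-dG0 * 1000 / (R * T))
Keq = exp(-(-6.05) * 1000 / (8.314 * 298))
Keq = 11.4949

11.4949


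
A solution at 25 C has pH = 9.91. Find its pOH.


pOH = 14 - pH
pOH = 14 - 9.91
pOH = 4.09

4.09


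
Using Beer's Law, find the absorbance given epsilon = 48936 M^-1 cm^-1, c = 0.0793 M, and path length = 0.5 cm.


A = epsilon * c * l
A = 48936 * 0.0793 * 0.5
A = 1940.3124

1940.3124


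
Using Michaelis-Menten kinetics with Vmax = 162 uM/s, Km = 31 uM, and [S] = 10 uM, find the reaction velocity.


v = Vmax * [S] / (Km + [S])
v = 162 * 10 / (31 + 10)
v = 39.5122 uM/s

39.5122 uM/s


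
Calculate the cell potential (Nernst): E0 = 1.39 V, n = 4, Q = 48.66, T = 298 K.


E = E0 - (RT/nF) * ln(Q)
E = 1.39 - (8.314 * 298 / (4 * 96485)) * ln(48.66)
E = 1.3651 V

1.3651 V


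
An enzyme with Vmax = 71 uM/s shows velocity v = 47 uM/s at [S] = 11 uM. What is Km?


Km = [S] * (Vmax - v) / v
Km = 11 * (71 - 47) / 47
Km = 5.617 uM

5.617 uM


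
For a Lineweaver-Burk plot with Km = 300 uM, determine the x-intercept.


x-intercept = -1/Km
= -1/300
= -0.0033 1/uM

-0.0033 1/uM


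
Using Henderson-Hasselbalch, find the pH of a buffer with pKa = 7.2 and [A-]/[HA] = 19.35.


pH = pKa + log10([A-]/[HA])
pH = 7.2 + log10(19.35)
pH = 8.4867

8.4867


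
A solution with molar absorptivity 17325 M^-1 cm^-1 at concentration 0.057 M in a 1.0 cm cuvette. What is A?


A = epsilon * c * l
A = 17325 * 0.057 * 1.0
A = 987.525

987.525


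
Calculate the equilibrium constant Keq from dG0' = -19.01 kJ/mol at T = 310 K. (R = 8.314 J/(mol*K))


Keq = exp(-dG0 * 1000 / (R * T))
Keq = exp(-(-19.01) * 1000 / (8.314 * 310))
Keq = 1596.9033

1596.9033


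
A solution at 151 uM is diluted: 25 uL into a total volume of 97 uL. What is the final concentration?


C2 = C1 * V1 / V2
C2 = 151 * 25 / 97
C2 = 38.9175 uM

38.9175 uM


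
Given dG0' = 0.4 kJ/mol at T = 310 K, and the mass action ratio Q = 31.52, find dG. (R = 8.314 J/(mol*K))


dG = dG0' + RT * ln(Q) / 1000
dG = 0.4 + 8.314 * 310 * ln(31.52) / 1000
dG = 9.2934 kJ/mol

9.2934 kJ/mol


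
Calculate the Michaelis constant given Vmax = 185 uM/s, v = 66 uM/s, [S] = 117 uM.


Km = [S] * (Vmax - v) / v
Km = 117 * (185 - 66) / 66
Km = 210.9545 uM

210.9545 uM


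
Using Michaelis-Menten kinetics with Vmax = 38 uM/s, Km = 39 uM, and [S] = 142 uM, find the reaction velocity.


v = Vmax * [S] / (Km + [S])
v = 38 * 142 / (39 + 142)
v = 29.8122 uM/s

29.8122 uM/s


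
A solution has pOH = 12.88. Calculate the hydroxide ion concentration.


[OH-] = 10^(-pOH)
[OH-] = 10^(-12.88)
[OH-] = 1.318e-13 M

1.318e-13 M


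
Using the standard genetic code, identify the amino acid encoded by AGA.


Standard genetic code lookup.
Codon AGA -> Arg

Arg


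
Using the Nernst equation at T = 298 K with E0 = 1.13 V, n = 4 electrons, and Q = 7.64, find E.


E = E0 - (RT/nF) * ln(Q)
E = 1.13 - (8.314 * 298 / (4 * 96485)) * ln(7.64)
E = 1.1169 V

1.1169 V


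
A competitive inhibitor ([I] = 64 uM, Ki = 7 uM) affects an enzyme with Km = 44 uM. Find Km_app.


Km_app = Km * (1 + [I]/Ki)
Km_app = 44 * (1 + 64/7)
Km_app = 446.2857 uM

446.2857 uM


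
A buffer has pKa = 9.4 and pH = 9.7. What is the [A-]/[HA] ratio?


[A-]/[HA] = 10^(pH - pKa)
= 10^(9.7 - 9.4)
= 1.9953

1.9953


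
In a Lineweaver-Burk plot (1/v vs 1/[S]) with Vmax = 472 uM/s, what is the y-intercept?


y-intercept = 1/Vmax
= 1/472
= 0.0021 s/uM

0.0021 s/uM


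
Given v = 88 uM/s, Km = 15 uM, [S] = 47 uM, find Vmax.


Vmax = v * (Km + [S]) / [S]
Vmax = 88 * (15 + 47) / 47
Vmax = 116.0851 uM/s

116.0851 uM/s


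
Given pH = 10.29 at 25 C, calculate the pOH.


pOH = 14 - pH
pOH = 14 - 10.29
pOH = 3.71

3.71


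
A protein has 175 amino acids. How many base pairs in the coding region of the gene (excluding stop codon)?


Each amino acid = 1 codon = 3 bp
bp = 175 * 3 = 525 bp

525 bp


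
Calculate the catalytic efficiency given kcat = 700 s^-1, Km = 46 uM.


Catalytic efficiency = kcat / Km
= 700 / 46
= 15.2174 uM^-1*s^-1

15.2174 uM^-1*s^-1


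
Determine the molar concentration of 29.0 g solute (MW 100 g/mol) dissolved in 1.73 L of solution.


C = (mass / MW) / volume
C = (29.0 / 100) / 1.73
C = 0.1676 M

0.1676 M


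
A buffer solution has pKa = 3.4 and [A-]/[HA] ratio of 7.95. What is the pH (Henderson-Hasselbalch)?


pH = pKa + log10([A-]/[HA])
pH = 3.4 + log10(7.95)
pH = 4.3004

4.3004


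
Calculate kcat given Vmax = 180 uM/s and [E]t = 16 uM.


kcat = Vmax / [E]t
kcat = 180 / 16
kcat = 11.25 s^-1

11.25 s^-1


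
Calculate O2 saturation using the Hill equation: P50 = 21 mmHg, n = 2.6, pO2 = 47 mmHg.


Y = pO2^n / (P50^n + pO2^n)
Y = 47^2.6 / (21^2.6 + 47^2.6)
Y = 89.04%

89.04%


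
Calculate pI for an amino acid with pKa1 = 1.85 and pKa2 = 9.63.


pI = (pKa1 + pKa2) / 2
pI = (1.85 + 9.63) / 2
pI = 5.74

5.74


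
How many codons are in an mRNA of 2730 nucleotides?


codons = nucleotides / 3
codons = 2730 / 3 = 910

910


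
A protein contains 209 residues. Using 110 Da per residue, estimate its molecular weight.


MW = n_residues * 110 Da
MW = 209 * 110
MW = 22990 Da

22990 Da


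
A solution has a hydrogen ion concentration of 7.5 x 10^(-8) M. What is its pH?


pH = -log10([H+])
pH = -log10(7.5 x 10^(-8))
pH = 7.1249

7.1249


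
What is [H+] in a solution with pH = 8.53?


[H+] = 10^(-pH)
[H+] = 10^(-8.53)
[H+] = 2.951e-09 M

2.951e-09 M


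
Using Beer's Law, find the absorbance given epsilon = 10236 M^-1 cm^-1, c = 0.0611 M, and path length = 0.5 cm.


A = epsilon * c * l
A = 10236 * 0.0611 * 0.5
A = 312.7098

312.7098
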